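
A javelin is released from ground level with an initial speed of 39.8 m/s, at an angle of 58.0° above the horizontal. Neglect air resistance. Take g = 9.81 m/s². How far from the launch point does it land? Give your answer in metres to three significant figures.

145 m

Components: vₓ = 39.80 cos 58.0° = 21.09 m/s, v_y0 = 39.80 sin 58.0° = 33.75 m/s.
Flight time T = 2 v_y0 / g = 6.881 s.
Range: R = vₓ T = 21.09 × 6.881 = 145.1 m.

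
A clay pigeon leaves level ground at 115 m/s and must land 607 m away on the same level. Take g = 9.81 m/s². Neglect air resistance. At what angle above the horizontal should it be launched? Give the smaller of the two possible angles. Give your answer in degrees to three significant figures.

From R = (v₀²/g) sin 2θ: sin 2θ = 9.81 × 607 / 13225 = 0.4503.
2θ = 26.76° or 180° − 26.76° = 153.2°, so θ = 13.38° or 76.62°.
The smaller angle is 13.38°.

13.4°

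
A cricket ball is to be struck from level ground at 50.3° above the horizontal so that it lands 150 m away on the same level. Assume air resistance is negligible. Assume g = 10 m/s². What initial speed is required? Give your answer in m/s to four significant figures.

Level-ground range: R = v₀² sin(2θ)/g, so v₀ = √(gR / sin 2θ).
v₀ = √(10.0 × 150 / sin 100.6°) = √(1500 / 0.9829) = √1526.0 = 39.06 m/s.

39.06 m/s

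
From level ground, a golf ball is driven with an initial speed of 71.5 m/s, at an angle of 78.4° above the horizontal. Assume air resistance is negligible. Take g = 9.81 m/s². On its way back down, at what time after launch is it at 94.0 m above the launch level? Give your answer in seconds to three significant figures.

Components: vₓ = 71.50 cos 78.4° = 14.38 m/s, v_y0 = 71.50 sin 78.4° = 70.04 m/s.
Require v_y0 t − ½ g t² = 94.0, i.e. 4.905 t² − 70.04 t + 94.0 = 0.
Quadratic formula: t = (70.04 ± √3061.3) / 9.81 = (70.04 ± 55.33) / 9.81 → t = 1.500 s or 12.78 s.
The descending-branch root is 12.78 s.

12.8 s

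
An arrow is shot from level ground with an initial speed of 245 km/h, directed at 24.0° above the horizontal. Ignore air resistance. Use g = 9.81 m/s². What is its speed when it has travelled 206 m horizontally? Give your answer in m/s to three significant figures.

Convert: 245 km/h = 245/3.6 = 68.06 m/s.
vₓ = 68.06 cos 24.0° = 62.17 m/s; v_y0 = 68.06 sin 24.0° = 27.68 m/s.
Time to reach x = 206 m: t = x/vₓ = 206/62.17 = 3.313 s.
Vertical velocity there: v_y = v_y0 − g t = 27.68 − 9.81 × 3.313 = −4.824 m/s.
Speed: √(vₓ² + v_y²) = √(62.17² + 4.824²) = 62.36 m/s.

62.4 m/s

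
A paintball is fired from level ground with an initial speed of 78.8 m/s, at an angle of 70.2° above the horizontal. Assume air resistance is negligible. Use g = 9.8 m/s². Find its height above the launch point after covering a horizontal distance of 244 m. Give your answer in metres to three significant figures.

Horizontal component vₓ = 78.80 cos 70.2° = 26.69 m/s; vertical v_y0 = 78.80 sin 70.2° = 74.14 m/s.
At x = 244 m, t = x/vₓ = 244/26.69 = 9.141 s.
Height: y = v_y0 t − ½ g t² = 74.14 × 9.141 − 4.900 × 9.141² = 677.7 − 409.4 = 268.3 m.

268 m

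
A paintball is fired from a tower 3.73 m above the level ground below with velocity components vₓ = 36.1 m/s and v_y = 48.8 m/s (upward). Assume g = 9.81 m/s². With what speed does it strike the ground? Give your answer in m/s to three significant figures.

61.3 m/s

With up positive and y = 0 at the ground: y(t) = 3.73 + (48.80) t − 4.905 t². Setting y = 0 and taking the positive root: t = [48.80 + √(48.80² + 2·9.81·3.73)] / 9.81 = (48.80 + 49.54) / 9.81 = 10.02 s.
Vertical velocity at impact: v_y = v_y0 − g t = 48.80 − 9.81 × 10.02 = −49.54 m/s.
Speed: |v| = √(vₓ² + v_y²) = √(36.10² + 49.54²) = 61.30 m/s.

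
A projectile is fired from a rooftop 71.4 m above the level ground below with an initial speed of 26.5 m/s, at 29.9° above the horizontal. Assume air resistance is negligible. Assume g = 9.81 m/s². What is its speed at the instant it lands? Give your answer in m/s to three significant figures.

45.9 m/s

Horizontal component vₓ = 26.50 cos 29.9° = 22.97 m/s; vertical v_y0 = 26.50 sin 29.9° = 13.21 m/s.
Vertical motion (up positive, ground at y = 0): 4.905 t² − (13.21) t − 71.4 = 0, so t = (13.21 + √(13.21² + 2·9.81·71.4)) / 9.81 = (13.21 + 39.69) / 9.81 = 5.393 s.
Vertical velocity at impact: v_y = v_y0 − g t = 13.21 − 9.81 × 5.393 = −39.69 m/s.
Speed: |v| = √(vₓ² + v_y²) = √(22.97² + 39.69²) = 45.86 m/s.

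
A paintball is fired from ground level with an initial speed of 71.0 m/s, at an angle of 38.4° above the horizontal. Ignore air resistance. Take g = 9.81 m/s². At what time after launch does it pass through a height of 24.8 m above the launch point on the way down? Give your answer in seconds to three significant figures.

Resolve: vₓ = 71.00 cos 38.4° = 55.64 m/s and v_y0 = 71.00 sin 38.4° = 44.10 m/s.
Set y = v_y0 t − ½ g t² = 24.8: 4.905 t² − 44.10 t + 24.8 = 0.
Quadratic formula: t = (44.10 ± √1458.4) / 9.81 = (44.10 ± 38.19) / 9.81 → t = 0.6027 s or 8.388 s.
The descending-branch root is 8.388 s.

8.39 s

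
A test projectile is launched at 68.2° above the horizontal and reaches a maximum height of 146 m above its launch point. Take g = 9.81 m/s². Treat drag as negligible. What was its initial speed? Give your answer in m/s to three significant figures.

57.6 m/s

At the peak v_y = 0, so v_y0 = √(2gH) = √(2 × 9.81 × 146) = 53.52 m/s.
v_y0 = v₀ sin θ ⇒ v₀ = 53.52 / sin 68.2° = 57.64 m/s.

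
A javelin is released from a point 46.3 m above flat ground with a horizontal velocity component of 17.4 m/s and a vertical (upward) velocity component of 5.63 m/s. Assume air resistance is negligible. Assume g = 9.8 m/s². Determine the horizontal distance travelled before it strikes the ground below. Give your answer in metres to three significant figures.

The projectile lands when y = 46.3 + (5.630) t − ½·9.80·t² = 0. Positive root: t = (5.630 + √(5.630² + 2·9.80·46.3)) / 9.80 = (5.630 + 30.65) / 9.80 = 3.702 s.
Horizontal distance: R = vₓ t = 17.40 × 3.702 = 64.41 m.

64.4 m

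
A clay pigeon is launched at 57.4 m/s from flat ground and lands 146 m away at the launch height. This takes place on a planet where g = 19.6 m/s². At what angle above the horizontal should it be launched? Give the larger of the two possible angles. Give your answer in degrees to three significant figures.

59.9°

From R = (v₀²/g) sin 2θ: sin 2θ = 19.6 × 146 / 3294.8 = 0.8685.
2θ = 60.29° or 180° − 60.29° = 119.7°, so θ = 30.14° or 59.86°.
The larger angle is 59.86°.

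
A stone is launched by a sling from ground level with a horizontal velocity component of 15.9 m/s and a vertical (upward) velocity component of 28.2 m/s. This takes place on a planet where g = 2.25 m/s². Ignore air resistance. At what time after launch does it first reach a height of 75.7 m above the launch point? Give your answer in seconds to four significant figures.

3.057 s

Set y = v_y0 t − ½ g t² = 75.7: 1.125 t² − 28.20 t + 75.7 = 0.
Quadratic formula: t = (28.20 ± √454.59) / 2.25 = (28.20 ± 21.32) / 2.25 → t = 3.057 s or 22.01 s.
The first (ascending) time is 3.057 s.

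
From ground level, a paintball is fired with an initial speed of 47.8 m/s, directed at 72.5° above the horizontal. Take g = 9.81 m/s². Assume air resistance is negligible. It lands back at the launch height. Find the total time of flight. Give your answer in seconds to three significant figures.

9.29 s

Horizontal component vₓ = 47.80 cos 72.5° = 14.37 m/s; vertical v_y0 = 47.80 sin 72.5° = 45.59 m/s.
Time of flight on level ground: T = 2 v_y0 / g = 2 × 45.59 / 9.81 = 9.294 s.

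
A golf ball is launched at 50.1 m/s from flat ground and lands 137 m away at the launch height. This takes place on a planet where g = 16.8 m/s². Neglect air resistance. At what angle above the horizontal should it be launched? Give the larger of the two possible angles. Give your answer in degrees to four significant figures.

From R = (v₀²/g) sin 2θ: sin 2θ = 16.8 × 137 / 2510.0 = 0.9170.
2θ = 66.49° or 180° − 66.49° = 113.5°, so θ = 33.24° or 56.76°.
The larger angle is 56.76°.

56.76°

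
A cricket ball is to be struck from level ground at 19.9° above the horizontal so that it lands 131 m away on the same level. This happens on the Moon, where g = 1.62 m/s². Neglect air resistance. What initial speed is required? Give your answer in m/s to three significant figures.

18.2 m/s

From R = (v₀² / g) sin 2θ: v₀ = √(gR / sin 2θ).
v₀ = √(1.62 × 131 / sin 39.80°) = √(212.2 / 0.6401) = √331.54 = 18.21 m/s.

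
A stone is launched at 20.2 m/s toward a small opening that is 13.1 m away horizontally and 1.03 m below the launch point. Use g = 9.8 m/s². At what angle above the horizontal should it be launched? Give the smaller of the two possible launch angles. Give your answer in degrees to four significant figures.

Trajectory: y = x tanθ − g x² (1 + tan²θ)/(2v₀²). With x = 13.1, y = −1.03, v₀ = 20.2, g = 9.80:
2.061 tan²θ − 13.1 tanθ + (1.031) = 0.
tanθ = [13.1 ± √(13.1² − 4 × 2.061 × (1.031))] / (2 × 2.061) = (13.1 ± 12.77) / 4.122, giving tanθ = 0.07969 or 6.277.
θ = 4.556° or 80.95°; the smaller is 4.556°.

4.556°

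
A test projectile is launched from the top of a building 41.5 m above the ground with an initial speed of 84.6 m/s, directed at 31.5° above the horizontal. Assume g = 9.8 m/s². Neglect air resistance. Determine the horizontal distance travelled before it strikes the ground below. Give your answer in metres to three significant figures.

vₓ = 84.60 cos 31.5° = 72.13 m/s; v_y0 = 84.60 sin 31.5° = 44.20 m/s.
The projectile lands when y = 41.5 + (44.20) t − ½·9.80·t² = 0. Positive root: t = (44.20 + √(44.20² + 2·9.80·41.5)) / 9.80 = (44.20 + 52.61) / 9.80 = 9.878 s.
Horizontal distance: R = vₓ t = 72.13 × 9.878 = 712.6 m.

713 m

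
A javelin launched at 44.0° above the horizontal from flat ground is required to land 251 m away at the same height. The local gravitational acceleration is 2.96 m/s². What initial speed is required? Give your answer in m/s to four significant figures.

27.27 m/s

Level-ground range: R = v₀² sin(2θ)/g, so v₀ = √(gR / sin 2θ).
v₀ = √(2.96 × 251 / sin 88.00°) = √(743.0 / 0.9994) = √743.41 = 27.27 m/s.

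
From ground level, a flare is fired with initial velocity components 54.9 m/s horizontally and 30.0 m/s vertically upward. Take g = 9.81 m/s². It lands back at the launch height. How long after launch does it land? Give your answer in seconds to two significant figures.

Time of flight on level ground: T = 2 v_y0 / g = 2 × 30.00 / 9.81 = 6.116 s.

6.1 s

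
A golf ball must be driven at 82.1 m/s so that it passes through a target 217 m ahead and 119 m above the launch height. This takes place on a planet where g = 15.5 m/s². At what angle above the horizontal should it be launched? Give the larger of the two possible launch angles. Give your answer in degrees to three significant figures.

Trajectory: y = x tanθ − g x² (1 + tan²θ)/(2v₀²). With x = 217, y = 119, v₀ = 82.1, g = 15.5:
54.14 tan²θ − 217 tanθ + (173.1) = 0.
tanθ = [217 ± √(217² − 4 × 54.14 × (173.1))] / (2 × 54.14) = (217 ± 97.94) / 108.3, giving tanθ = 1.100 or 2.908.
θ = 47.71° or 71.03°; the larger is 71.03°.

71.0°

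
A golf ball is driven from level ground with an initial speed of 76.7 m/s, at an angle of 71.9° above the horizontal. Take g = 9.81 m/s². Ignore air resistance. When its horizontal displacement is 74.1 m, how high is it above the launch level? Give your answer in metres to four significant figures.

179.3 m

vₓ = 76.70 cos 71.9° = 23.83 m/s; v_y0 = 76.70 sin 71.9° = 72.90 m/s.
x = vₓ t ⇒ t = 74.1/23.83 = 3.110 s.
Height: y = v_y0 t − ½ g t² = 72.90 × 3.110 − 4.905 × 3.110² = 226.7 − 47.43 = 179.3 m.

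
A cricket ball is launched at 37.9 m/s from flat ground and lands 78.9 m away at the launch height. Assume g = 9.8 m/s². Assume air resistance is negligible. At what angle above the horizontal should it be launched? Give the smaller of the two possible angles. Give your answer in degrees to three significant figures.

16.3°

R = v₀² sin 2θ / g gives sin 2θ = gR/v₀² = 9.80·78.9/37.9² = 0.5383.
2θ = 32.57° or 180° − 32.57° = 147.4°, so θ = 16.28° or 73.72°.
The smaller angle is 16.28°.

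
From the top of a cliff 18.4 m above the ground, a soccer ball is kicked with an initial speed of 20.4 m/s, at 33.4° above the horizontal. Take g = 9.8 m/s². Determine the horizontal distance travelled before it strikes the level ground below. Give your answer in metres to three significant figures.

Components: vₓ = 20.40 cos 33.4° = 17.03 m/s, v_y0 = 20.40 sin 33.4° = 11.23 m/s.
The projectile lands when y = 18.4 + (11.23) t − ½·9.80·t² = 0. Positive root: t = (11.23 + √(11.23² + 2·9.80·18.4)) / 9.80 = (11.23 + 22.06) / 9.80 = 3.397 s.
Horizontal distance: R = vₓ t = 17.03 × 3.397 = 57.86 m.

57.9 m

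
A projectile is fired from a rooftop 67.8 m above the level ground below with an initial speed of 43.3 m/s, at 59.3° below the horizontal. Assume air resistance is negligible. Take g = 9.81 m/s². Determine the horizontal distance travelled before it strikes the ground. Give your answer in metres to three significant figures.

33.5 m

vₓ = 43.30 cos 59.3° = 22.11 m/s; v_y0 = −37.23 m/s (downward).
Vertical motion (up positive, ground at y = 0): 4.905 t² − (−37.23) t − 67.8 = 0, so t = (−37.23 + √(37.23² + 2·9.81·67.8)) / 9.81 = (−37.23 + 52.12) / 9.81 = 1.518 s.
Horizontal distance: R = vₓ t = 22.11 × 1.518 = 33.55 m.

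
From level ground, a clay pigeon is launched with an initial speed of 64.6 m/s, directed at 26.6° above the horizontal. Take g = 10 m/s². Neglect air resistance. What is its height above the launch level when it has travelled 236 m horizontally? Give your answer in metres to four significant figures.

Resolve: vₓ = 64.60 cos 26.6° = 57.76 m/s and v_y0 = 64.60 sin 26.6° = 28.93 m/s.
x = vₓ t ⇒ t = 236/57.76 = 4.086 s.
Height: y = v_y0 t − ½ g t² = 28.93 × 4.086 − 5.000 × 4.086² = 118.2 − 83.46 = 34.72 m.

34.72 m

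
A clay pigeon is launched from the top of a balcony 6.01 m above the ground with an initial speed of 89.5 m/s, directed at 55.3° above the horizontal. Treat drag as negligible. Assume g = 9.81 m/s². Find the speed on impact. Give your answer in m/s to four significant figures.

90.16 m/s

vₓ = 89.50 cos 55.3° = 50.95 m/s; v_y0 = 89.50 sin 55.3° = 73.58 m/s.
The projectile lands when y = 6.01 + (73.58) t − ½·9.81·t² = 0. Positive root: t = (73.58 + √(73.58² + 2·9.81·6.01)) / 9.81 = (73.58 + 74.38) / 9.81 = 15.08 s.
Vertical velocity at impact: v_y = v_y0 − g t = 73.58 − 9.81 × 15.08 = −74.38 m/s.
Speed: |v| = √(vₓ² + v_y²) = √(50.95² + 74.38²) = 90.16 m/s.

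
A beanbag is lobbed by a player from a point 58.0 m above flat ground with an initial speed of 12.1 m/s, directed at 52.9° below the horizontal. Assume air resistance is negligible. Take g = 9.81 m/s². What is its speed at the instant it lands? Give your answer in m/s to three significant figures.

35.8 m/s

vₓ = 12.10 cos 52.9° = 7.299 m/s; v_y0 = −9.651 m/s (downward).
With up positive and y = 0 at the ground: y(t) = 58.0 + (−9.651) t − 4.905 t². Setting y = 0 and taking the positive root: t = [−9.651 + √(9.651² + 2·9.81·58.0)] / 9.81 = (−9.651 + 35.09) / 9.81 = 2.593 s.
Vertical velocity at impact: v_y = v_y0 − g t = −9.651 − 9.81 × 2.593 = −35.09 m/s.
Speed: |v| = √(vₓ² + v_y²) = √(7.299² + 35.09²) = 35.84 m/s.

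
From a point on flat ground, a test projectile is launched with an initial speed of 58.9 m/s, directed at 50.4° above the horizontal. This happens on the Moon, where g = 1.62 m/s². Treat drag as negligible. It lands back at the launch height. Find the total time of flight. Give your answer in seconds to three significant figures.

56.0 s

vₓ = 58.90 cos 50.4° = 37.54 m/s; v_y0 = 58.90 sin 50.4° = 45.38 m/s.
Time of flight on level ground: T = 2 v_y0 / g = 2 × 45.38 / 1.62 = 56.03 s.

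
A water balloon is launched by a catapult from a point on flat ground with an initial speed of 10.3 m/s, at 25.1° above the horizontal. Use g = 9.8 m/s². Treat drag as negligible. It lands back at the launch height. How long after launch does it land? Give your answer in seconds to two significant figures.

0.89 s

vₓ = 10.30 cos 25.1° = 9.327 m/s; v_y0 = 10.30 sin 25.1° = 4.369 m/s.
It returns to y = 0 when t = 2 v_y0 / g = 2(4.369)/9.80 = 0.8917 s.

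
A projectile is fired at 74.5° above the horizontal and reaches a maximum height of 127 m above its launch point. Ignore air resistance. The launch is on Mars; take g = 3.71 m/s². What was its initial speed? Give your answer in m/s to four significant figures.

At the peak v_y = 0, so v_y0 = √(2gH) = √(2 × 3.71 × 127) = 30.70 m/s.
v_y0 = v₀ sin θ ⇒ v₀ = 30.70 / sin 74.5° = 31.86 m/s.

31.86 m/s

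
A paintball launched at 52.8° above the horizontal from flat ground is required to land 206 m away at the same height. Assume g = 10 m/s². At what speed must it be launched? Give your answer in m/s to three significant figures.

46.2 m/s

On level ground R = v₀² sin 2θ / g ⇒ v₀ = √(gR / sin 2θ).
v₀ = √(10.0 × 206 / sin 105.6°) = √(2060 / 0.9632) = √2138.8 = 46.25 m/s.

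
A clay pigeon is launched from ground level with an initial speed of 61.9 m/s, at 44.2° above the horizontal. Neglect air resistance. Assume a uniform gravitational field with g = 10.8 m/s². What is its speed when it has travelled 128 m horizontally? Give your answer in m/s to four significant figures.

45.97 m/s

Components: vₓ = 61.90 cos 44.2° = 44.38 m/s, v_y0 = 61.90 sin 44.2° = 43.15 m/s.
x = vₓ t ⇒ t = 128/44.38 = 2.884 s.
Vertical velocity there: v_y = v_y0 − g t = 43.15 − 10.8 × 2.884 = 12.00 m/s.
Speed: √(vₓ² + v_y²) = √(44.38² + 12.00²) = 45.97 m/s.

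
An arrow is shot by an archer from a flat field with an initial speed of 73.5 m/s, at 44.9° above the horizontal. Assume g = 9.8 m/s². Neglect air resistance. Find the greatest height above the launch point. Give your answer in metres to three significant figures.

Resolve: vₓ = 73.50 cos 44.9° = 52.06 m/s and v_y0 = 73.50 sin 44.9° = 51.88 m/s.
Maximum height: H = v_y0² / (2g) = 51.88² / (2 × 9.80) = 137.3 m.

137 m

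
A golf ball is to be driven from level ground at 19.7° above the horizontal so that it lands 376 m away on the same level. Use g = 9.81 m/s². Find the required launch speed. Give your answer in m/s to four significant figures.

On level ground R = v₀² sin 2θ / g ⇒ v₀ = √(gR / sin 2θ).
v₀ = √(9.81 × 376 / sin 39.40°) = √(3689 / 0.6347) = √5811.2 = 76.23 m/s.

76.23 m/s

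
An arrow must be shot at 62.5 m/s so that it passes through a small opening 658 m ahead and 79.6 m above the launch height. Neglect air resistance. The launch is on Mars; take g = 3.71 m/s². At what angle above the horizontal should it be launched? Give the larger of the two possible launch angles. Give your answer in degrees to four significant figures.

69.56°

Trajectory: y = x tanθ − g x² (1 + tan²θ)/(2v₀²). With x = 658, y = 79.6, v₀ = 62.5, g = 3.71:
205.6 tan²θ − 658 tanθ + (285.2) = 0.
tanθ = [658 ± √(658² − 4 × 205.6 × (285.2))] / (2 × 205.6) = (658 ± 445.4) / 411.2, giving tanθ = 0.5169 or 2.683.
θ = 27.34° or 69.56°; the larger is 69.56°.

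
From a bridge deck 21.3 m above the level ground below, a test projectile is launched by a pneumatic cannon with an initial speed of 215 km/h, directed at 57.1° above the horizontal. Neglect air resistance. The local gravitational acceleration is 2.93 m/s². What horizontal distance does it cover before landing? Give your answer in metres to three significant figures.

1120 m

Convert: 215 km/h = 215/3.6 = 59.72 m/s.
Horizontal component vₓ = 59.72 cos 57.1° = 32.44 m/s; vertical v_y0 = 59.72 sin 57.1° = 50.14 m/s.
Vertical motion (up positive, ground at y = 0): 1.465 t² − (50.14) t − 21.3 = 0, so t = (50.14 + √(50.14² + 2·2.93·21.3)) / 2.93 = (50.14 + 51.37) / 2.93 = 34.65 s.
Horizontal distance: R = vₓ t = 32.44 × 34.65 = 1124 m.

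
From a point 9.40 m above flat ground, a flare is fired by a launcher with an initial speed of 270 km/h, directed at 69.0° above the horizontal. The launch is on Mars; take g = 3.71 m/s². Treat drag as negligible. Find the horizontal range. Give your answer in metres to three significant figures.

Convert: 270 km/h = 270/3.6 = 75.00 m/s.
Resolve: vₓ = 75.00 cos 69.0° = 26.88 m/s and v_y0 = 75.00 sin 69.0° = 70.02 m/s.
With up positive and y = 0 at the ground: y(t) = 9.40 + (70.02) t − 1.855 t². Setting y = 0 and taking the positive root: t = [70.02 + √(70.02² + 2·3.71·9.40)] / 3.71 = (70.02 + 70.51) / 3.71 = 37.88 s.
Horizontal distance: R = vₓ t = 26.88 × 37.88 = 1018 m.

1020 m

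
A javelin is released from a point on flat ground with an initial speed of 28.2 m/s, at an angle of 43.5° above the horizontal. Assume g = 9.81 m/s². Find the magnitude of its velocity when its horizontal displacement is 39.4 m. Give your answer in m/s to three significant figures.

vₓ = 28.20 cos 43.5° = 20.46 m/s; v_y0 = 28.20 sin 43.5° = 19.41 m/s.
x = vₓ t ⇒ t = 39.4/20.46 = 1.926 s.
Vertical velocity there: v_y = v_y0 − g t = 19.41 − 9.81 × 1.926 = 0.5163 m/s.
Speed: √(vₓ² + v_y²) = √(20.46² + 0.5163²) = 20.46 m/s.

20.5 m/s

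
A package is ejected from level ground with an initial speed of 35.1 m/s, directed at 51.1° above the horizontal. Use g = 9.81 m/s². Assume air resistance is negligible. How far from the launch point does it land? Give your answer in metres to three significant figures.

123 m

vₓ = 35.10 cos 51.1° = 22.04 m/s; v_y0 = 35.10 sin 51.1° = 27.32 m/s.
Time aloft: T = 2 v_y0 / g = 2 × 27.32 / 9.81 = 5.569 s.
Range: R = vₓ T = 22.04 × 5.569 = 122.8 m.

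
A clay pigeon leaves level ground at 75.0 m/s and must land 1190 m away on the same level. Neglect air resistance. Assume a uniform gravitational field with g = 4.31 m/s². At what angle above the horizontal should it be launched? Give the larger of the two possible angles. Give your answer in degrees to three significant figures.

From R = (v₀²/g) sin 2θ: sin 2θ = 4.31 × 1190 / 5625.0 = 0.9118.
2θ = 65.76° or 180° − 65.76° = 114.2°, so θ = 32.88° or 57.12°.
The larger angle is 57.12°.

57.1°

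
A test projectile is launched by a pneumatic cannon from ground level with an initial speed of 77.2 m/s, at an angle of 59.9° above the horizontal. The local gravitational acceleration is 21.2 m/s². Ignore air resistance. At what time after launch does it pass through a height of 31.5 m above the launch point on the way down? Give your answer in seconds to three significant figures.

5.79 s

Resolve: vₓ = 77.20 cos 59.9° = 38.72 m/s and v_y0 = 77.20 sin 59.9° = 66.79 m/s.
Require v_y0 t − ½ g t² = 31.5, i.e. 10.60 t² − 66.79 t + 31.5 = 0.
t = [66.79 ± √(66.79² − 2·21.2·31.5)] / 21.2 = (66.79 ± 55.90) / 21.2, so t = 0.5135 s or t = 5.787 s.
The descending-branch root is 5.787 s.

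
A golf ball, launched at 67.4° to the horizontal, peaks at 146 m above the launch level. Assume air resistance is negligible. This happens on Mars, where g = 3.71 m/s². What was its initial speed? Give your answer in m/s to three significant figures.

35.7 m/s

At the peak v_y = 0, so v_y0 = √(2gH) = √(2 × 3.71 × 146) = 32.91 m/s.
v_y0 = v₀ sin θ ⇒ v₀ = 32.91 / sin 67.4° = 35.65 m/s.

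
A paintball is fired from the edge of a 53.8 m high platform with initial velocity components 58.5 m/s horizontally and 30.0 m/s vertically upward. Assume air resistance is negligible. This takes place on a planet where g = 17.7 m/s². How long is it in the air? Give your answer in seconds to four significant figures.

Vertical motion (up positive, ground at y = 0): 8.850 t² − (30.00) t − 53.8 = 0, so t = (30.00 + √(30.00² + 2·17.7·53.8)) / 17.7 = (30.00 + 52.96) / 17.7 = 4.687 s.

4.687 s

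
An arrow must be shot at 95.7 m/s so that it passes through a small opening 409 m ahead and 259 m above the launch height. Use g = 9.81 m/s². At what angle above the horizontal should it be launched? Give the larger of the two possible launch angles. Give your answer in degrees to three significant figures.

Trajectory: y = x tanθ − g x² (1 + tan²θ)/(2v₀²). With x = 409, y = 259, v₀ = 95.7, g = 9.81:
89.59 tan²θ − 409 tanθ + (348.6) = 0.
tanθ = [409 ± √(409² − 4 × 89.59 × (348.6))] / (2 × 89.59) = (409 ± 205.8) / 179.2, giving tanθ = 1.134 or 3.431.
θ = 48.59° or 73.75°; the larger is 73.75°.

73.8°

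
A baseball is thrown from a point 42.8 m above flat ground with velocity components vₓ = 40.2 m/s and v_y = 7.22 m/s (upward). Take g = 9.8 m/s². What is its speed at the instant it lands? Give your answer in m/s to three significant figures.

The projectile lands when y = 42.8 + (7.220) t − ½·9.80·t² = 0. Positive root: t = (7.220 + √(7.220² + 2·9.80·42.8)) / 9.80 = (7.220 + 29.85) / 9.80 = 3.783 s.
Vertical velocity at impact: v_y = v_y0 − g t = 7.220 − 9.80 × 3.783 = −29.85 m/s.
Speed: |v| = √(vₓ² + v_y²) = √(40.20² + 29.85²) = 50.07 m/s.

50.1 m/s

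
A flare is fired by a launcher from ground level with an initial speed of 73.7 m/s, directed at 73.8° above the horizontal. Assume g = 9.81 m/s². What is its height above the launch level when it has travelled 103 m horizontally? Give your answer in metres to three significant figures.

231 m

vₓ = 73.70 cos 73.8° = 20.56 m/s; v_y0 = 73.70 sin 73.8° = 70.77 m/s.
x = vₓ t ⇒ t = 103/20.56 = 5.009 s.
Height: y = v_y0 t − ½ g t² = 70.77 × 5.009 − 4.905 × 5.009² = 354.5 − 123.1 = 231.4 m.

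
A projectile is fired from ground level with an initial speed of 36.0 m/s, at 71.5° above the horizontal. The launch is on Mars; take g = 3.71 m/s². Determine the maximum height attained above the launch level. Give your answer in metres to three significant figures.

Components: vₓ = 36.00 cos 71.5° = 11.42 m/s, v_y0 = 36.00 sin 71.5° = 34.14 m/s.
At the apex v_y = 0, so H = v_y0²/(2g) = 34.14²/7.420 = 157.1 m.

157 m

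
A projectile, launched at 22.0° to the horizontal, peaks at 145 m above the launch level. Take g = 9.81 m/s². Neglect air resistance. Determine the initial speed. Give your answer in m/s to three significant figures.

142 m/s

At the peak v_y = 0, so v_y0 = √(2gH) = √(2 × 9.81 × 145) = 53.34 m/s.
v_y0 = v₀ sin θ ⇒ v₀ = 53.34 / sin 22.0° = 142.4 m/s.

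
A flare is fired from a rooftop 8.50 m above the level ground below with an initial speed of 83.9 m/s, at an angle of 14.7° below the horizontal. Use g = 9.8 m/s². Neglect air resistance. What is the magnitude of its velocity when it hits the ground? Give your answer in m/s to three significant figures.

Horizontal component vₓ = 83.90 cos 14.7° = 81.15 m/s; vertical v_y0 = −21.29 m/s (downward).
The projectile lands when y = 8.50 + (−21.29) t − ½·9.80·t² = 0. Positive root: t = (−21.29 + √(21.29² + 2·9.80·8.50)) / 9.80 = (−21.29 + 24.90) / 9.80 = 0.3681 s.
Vertical velocity at impact: v_y = v_y0 − g t = −21.29 − 9.80 × 0.3681 = −24.90 m/s.
Speed: |v| = √(vₓ² + v_y²) = √(81.15² + 24.90²) = 84.89 m/s.

84.9 m/s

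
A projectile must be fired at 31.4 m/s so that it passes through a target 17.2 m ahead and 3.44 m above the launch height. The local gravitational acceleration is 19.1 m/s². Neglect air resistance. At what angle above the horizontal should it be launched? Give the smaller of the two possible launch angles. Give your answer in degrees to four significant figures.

Trajectory: y = x tanθ − g x² (1 + tan²θ)/(2v₀²). With x = 17.2, y = 3.44, v₀ = 31.4, g = 19.1:
2.866 tan²θ − 17.2 tanθ + (6.306) = 0.
tanθ = [17.2 ± √(17.2² − 4 × 2.866 × (6.306))] / (2 × 2.866) = (17.2 ± 14.95) / 5.731, giving tanθ = 0.3922 or 5.610.
θ = 21.42° or 79.89°; the smaller is 21.42°.

21.42°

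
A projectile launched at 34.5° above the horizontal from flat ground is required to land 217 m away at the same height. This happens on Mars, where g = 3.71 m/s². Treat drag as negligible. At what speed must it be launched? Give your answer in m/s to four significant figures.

29.37 m/s

From R = (v₀² / g) sin 2θ: v₀ = √(gR / sin 2θ).
v₀ = √(3.71 × 217 / sin 69.00°) = √(805.1 / 0.9336) = √862.35 = 29.37 m/s.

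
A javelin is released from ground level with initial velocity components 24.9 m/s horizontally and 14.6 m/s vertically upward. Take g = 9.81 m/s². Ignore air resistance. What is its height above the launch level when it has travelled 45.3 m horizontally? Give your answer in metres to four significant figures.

10.33 m

Time to reach x = 45.3 m: t = x/vₓ = 45.3/24.90 = 1.819 s.
Height: y = v_y0 t − ½ g t² = 14.60 × 1.819 − 4.905 × 1.819² = 26.56 − 16.23 = 10.33 m.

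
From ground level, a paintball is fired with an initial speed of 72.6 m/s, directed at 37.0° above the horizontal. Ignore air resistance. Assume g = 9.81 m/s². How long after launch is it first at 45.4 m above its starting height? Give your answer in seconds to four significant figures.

1.201 s

Resolve: vₓ = 72.60 cos 37.0° = 57.98 m/s and v_y0 = 72.60 sin 37.0° = 43.69 m/s.
Set y = v_y0 t − ½ g t² = 45.4: 4.905 t² − 43.69 t + 45.4 = 0.
t = [43.69 ± √(43.69² − 2·9.81·45.4)] / 9.81 = (43.69 ± 31.91) / 9.81, so t = 1.201 s or t = 7.707 s.
The first (ascending) time is 1.201 s.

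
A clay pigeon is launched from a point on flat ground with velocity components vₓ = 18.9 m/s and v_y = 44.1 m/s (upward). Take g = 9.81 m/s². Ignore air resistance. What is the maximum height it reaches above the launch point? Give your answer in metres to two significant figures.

Peak height H = v_y0² / (2g) = 1944.8 / 19.62 = 99.12 m.

99 m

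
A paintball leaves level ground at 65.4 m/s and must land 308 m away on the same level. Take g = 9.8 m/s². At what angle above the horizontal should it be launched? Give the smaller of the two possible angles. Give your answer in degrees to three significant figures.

Level-ground range R = v₀² sin(2θ)/g ⇒ sin(2θ) = gR/v₀² = 9.80 × 308 / 65.4² = 0.7057.
2θ = 44.89° or 180° − 44.89° = 135.1°, so θ = 22.44° or 67.56°.
The smaller angle is 22.44°.

22.4°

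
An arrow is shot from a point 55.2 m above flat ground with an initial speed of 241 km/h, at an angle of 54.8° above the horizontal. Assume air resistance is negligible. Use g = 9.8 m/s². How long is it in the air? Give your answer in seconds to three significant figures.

12.1 s

Convert: 241 km/h = 241/3.6 = 66.94 m/s.
Horizontal component vₓ = 66.94 cos 54.8° = 38.59 m/s; vertical v_y0 = 66.94 sin 54.8° = 54.70 m/s.
Vertical motion (up positive, ground at y = 0): 4.900 t² − (54.70) t − 55.2 = 0, so t = (54.70 + √(54.70² + 2·9.80·55.2)) / 9.80 = (54.70 + 63.83) / 9.80 = 12.10 s.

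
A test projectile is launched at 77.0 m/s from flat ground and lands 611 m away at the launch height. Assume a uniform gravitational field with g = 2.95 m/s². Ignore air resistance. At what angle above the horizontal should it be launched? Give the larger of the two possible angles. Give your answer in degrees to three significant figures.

81.2°

From R = (v₀²/g) sin 2θ: sin 2θ = 2.95 × 611 / 5929.0 = 0.3040.
2θ = 17.70° or 180° − 17.70° = 162.3°, so θ = 8.849° or 81.15°.
The larger angle is 81.15°.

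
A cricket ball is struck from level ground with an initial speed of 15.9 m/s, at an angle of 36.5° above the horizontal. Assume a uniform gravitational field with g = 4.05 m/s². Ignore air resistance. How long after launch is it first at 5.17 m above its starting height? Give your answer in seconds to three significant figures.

Resolve: vₓ = 15.90 cos 36.5° = 12.78 m/s and v_y0 = 15.90 sin 36.5° = 9.458 m/s.
Height y(t) = 9.458 t − 2.025 t² = 5.17 gives 2.025 t² − 9.458 t + 5.17 = 0.
t = [9.458 ± √(9.458² − 2·4.05·5.17)] / 4.05 = (9.458 ± 6.897) / 4.05, so t = 0.6322 s or t = 4.038 s.
The first (ascending) time is 0.6322 s.

0.632 s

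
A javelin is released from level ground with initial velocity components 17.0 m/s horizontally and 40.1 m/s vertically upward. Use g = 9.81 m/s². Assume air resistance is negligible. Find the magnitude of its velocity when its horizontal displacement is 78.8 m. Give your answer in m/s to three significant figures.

17.8 m/s

x = vₓ t ⇒ t = 78.8/17.00 = 4.635 s.
Vertical velocity there: v_y = v_y0 − g t = 40.10 − 9.81 × 4.635 = −5.372 m/s.
Speed: √(vₓ² + v_y²) = √(17.00² + 5.372²) = 17.83 m/s.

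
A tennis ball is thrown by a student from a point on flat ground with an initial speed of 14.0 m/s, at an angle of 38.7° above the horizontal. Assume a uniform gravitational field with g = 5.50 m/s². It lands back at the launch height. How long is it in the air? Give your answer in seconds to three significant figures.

3.18 s

Horizontal component vₓ = 14.00 cos 38.7° = 10.93 m/s; vertical v_y0 = 14.00 sin 38.7° = 8.753 m/s.
Landing at launch height ⇒ T = 2 v_y0 / g = 2 × 8.753 / 5.50 = 3.183 s.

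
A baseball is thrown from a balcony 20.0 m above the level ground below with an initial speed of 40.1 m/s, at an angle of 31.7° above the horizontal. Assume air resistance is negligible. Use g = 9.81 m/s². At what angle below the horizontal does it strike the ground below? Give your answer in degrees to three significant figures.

Components: vₓ = 40.10 cos 31.7° = 34.12 m/s, v_y0 = 40.10 sin 31.7° = 21.07 m/s.
The projectile lands when y = 20.0 + (21.07) t − ½·9.81·t² = 0. Positive root: t = (21.07 + √(21.07² + 2·9.81·20.0)) / 9.81 = (21.07 + 28.92) / 9.81 = 5.096 s.
At impact: v_y = v_y0 − g t = −28.92 m/s; vₓ = 34.12 m/s.
Angle below horizontal: arctan(|v_y|/vₓ) = arctan(28.92/34.12) = 40.29°.

40.3°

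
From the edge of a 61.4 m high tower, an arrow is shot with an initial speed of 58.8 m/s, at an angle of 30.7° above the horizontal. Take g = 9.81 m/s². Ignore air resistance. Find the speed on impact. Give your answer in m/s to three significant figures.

Horizontal component vₓ = 58.80 cos 30.7° = 50.56 m/s; vertical v_y0 = 58.80 sin 30.7° = 30.02 m/s.
With up positive and y = 0 at the ground: y(t) = 61.4 + (30.02) t − 4.905 t². Setting y = 0 and taking the positive root: t = [30.02 + √(30.02² + 2·9.81·61.4)] / 9.81 = (30.02 + 45.89) / 9.81 = 7.738 s.
Vertical velocity at impact: v_y = v_y0 − g t = 30.02 − 9.81 × 7.738 = −45.89 m/s.
Speed: |v| = √(vₓ² + v_y²) = √(50.56² + 45.89²) = 68.28 m/s.

68.3 m/s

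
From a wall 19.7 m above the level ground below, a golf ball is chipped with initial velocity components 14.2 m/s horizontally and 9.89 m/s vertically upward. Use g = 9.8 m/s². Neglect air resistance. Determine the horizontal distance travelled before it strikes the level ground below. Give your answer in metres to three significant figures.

46.2 m

The projectile lands when y = 19.7 + (9.890) t − ½·9.80·t² = 0. Positive root: t = (9.890 + √(9.890² + 2·9.80·19.7)) / 9.80 = (9.890 + 22.00) / 9.80 = 3.254 s.
Horizontal distance: R = vₓ t = 14.20 × 3.254 = 46.21 m.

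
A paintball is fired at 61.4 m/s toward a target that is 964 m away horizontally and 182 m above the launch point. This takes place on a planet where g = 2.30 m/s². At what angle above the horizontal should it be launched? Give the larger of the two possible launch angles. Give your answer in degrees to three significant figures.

70.5°

Trajectory: y = x tanθ − g x² (1 + tan²θ)/(2v₀²). With x = 964, y = 182, v₀ = 61.4, g = 2.30:
283.5 tan²θ − 964 tanθ + (465.5) = 0.
tanθ = [964 ± √(964² − 4 × 283.5 × (465.5))] / (2 × 283.5) = (964 ± 633.6) / 567.0, giving tanθ = 0.5827 or 2.818.
θ = 30.23° or 70.46°; the larger is 70.46°.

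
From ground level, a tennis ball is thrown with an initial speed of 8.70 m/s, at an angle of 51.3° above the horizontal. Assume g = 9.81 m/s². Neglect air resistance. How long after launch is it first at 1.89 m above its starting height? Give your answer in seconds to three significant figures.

0.386 s

Components: vₓ = 8.700 cos 51.3° = 5.440 m/s, v_y0 = 8.700 sin 51.3° = 6.790 m/s.
Height y(t) = 6.790 t − 4.905 t² = 1.89 gives 4.905 t² − 6.790 t + 1.89 = 0.
t = [6.790 ± √(6.790² − 2·9.81·1.89)] / 9.81 = (6.790 ± 3.003) / 9.81, so t = 0.3860 s or t = 0.9983 s.
The first (ascending) time is 0.3860 s.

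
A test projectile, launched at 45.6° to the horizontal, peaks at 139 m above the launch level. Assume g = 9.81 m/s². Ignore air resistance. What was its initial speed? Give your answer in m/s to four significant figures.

At the peak v_y = 0, so v_y0 = √(2gH) = √(2 × 9.81 × 139) = 52.22 m/s.
v_y0 = v₀ sin θ ⇒ v₀ = 52.22 / sin 45.6° = 73.09 m/s.

73.09 m/s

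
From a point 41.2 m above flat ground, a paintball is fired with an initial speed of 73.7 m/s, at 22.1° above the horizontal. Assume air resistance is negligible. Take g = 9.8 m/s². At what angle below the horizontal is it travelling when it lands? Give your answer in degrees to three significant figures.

Horizontal component vₓ = 73.70 cos 22.1° = 68.29 m/s; vertical v_y0 = 73.70 sin 22.1° = 27.73 m/s.
With up positive and y = 0 at the ground: y(t) = 41.2 + (27.73) t − 4.900 t². Setting y = 0 and taking the positive root: t = [27.73 + √(27.73² + 2·9.80·41.2)] / 9.80 = (27.73 + 39.70) / 9.80 = 6.881 s.
At impact: v_y = v_y0 − g t = −39.70 m/s; vₓ = 68.29 m/s.
Angle below horizontal: arctan(|v_y|/vₓ) = arctan(39.70/68.29) = 30.18°.

30.2°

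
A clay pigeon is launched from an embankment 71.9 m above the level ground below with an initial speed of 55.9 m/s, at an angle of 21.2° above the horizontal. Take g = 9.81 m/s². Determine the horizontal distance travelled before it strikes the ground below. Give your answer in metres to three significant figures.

334 m

Components: vₓ = 55.90 cos 21.2° = 52.12 m/s, v_y0 = 55.90 sin 21.2° = 20.21 m/s.
The projectile lands when y = 71.9 + (20.21) t − ½·9.81·t² = 0. Positive root: t = (20.21 + √(20.21² + 2·9.81·71.9)) / 9.81 = (20.21 + 42.65) / 9.81 = 6.409 s.
Horizontal distance: R = vₓ t = 52.12 × 6.409 = 334.0 m.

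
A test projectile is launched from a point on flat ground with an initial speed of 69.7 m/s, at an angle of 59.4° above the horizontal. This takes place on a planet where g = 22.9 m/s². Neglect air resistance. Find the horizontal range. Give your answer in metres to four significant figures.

185.9 m

Components: vₓ = 69.70 cos 59.4° = 35.48 m/s, v_y0 = 69.70 sin 59.4° = 59.99 m/s.
Time aloft: T = 2 v_y0 / g = 2 × 59.99 / 22.9 = 5.240 s.
Range: R = vₓ T = 35.48 × 5.240 = 185.9 m.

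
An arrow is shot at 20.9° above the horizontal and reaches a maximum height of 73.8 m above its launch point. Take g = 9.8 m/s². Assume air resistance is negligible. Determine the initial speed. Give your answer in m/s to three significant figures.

At the peak v_y = 0, so v_y0 = √(2gH) = √(2 × 9.80 × 73.8) = 38.03 m/s.
v_y0 = v₀ sin θ ⇒ v₀ = 38.03 / sin 20.9° = 106.6 m/s.

107 m/s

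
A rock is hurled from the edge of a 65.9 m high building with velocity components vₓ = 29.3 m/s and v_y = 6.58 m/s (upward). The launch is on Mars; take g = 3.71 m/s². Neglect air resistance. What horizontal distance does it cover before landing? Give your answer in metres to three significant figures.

234 m

With up positive and y = 0 at the ground: y(t) = 65.9 + (6.580) t − 1.855 t². Setting y = 0 and taking the positive root: t = [6.580 + √(6.580² + 2·3.71·65.9)] / 3.71 = (6.580 + 23.07) / 3.71 = 7.992 s.
Horizontal distance: R = vₓ t = 29.30 × 7.992 = 234.2 m.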